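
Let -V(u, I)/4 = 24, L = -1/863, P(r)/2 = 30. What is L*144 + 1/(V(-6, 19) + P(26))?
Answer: -6047/31068 ≈ -0.19464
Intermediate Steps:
P(r) = 60 (P(r) = 2*30 = 60)
L = -1/863 (L = -1*1/863 = -1/863 ≈ -0.0011587)
V(u, I) = -96 (V(u, I) = -4*24 = -96)
L*144 + 1/(V(-6, 19) + P(26)) = -1/863*144 + 1/(-96 + 60) = -144/863 + 1/(-36) = -144/863 - 1/36 = -6047/31068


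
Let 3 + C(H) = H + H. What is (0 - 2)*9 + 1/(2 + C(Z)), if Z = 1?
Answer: -17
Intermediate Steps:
C(H) = -3 + 2*H (C(H) = -3 + (H + H) = -3 + 2*H)
(0 - 2)*9 + 1/(2 + C(Z)) = (0 - 2)*9 + 1/(2 + (-3 + 2*1)) = -2*9 + 1/(2 + (-3 + 2)) = -18 + 1/(2 - 1) = -18 + 1/1 = -18 + 1 = -17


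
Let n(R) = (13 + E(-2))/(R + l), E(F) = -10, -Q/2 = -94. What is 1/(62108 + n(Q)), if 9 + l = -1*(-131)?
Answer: 310/19253483 ≈ 1.6101e-5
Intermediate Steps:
Q = 188 (Q = -2*(-94) = 188)
l = 122 (l = -9 - 1*(-131) = -9 + 131 = 122)
n(R) = 3/(122 + R) (n(R) = (13 - 10)/(R + 122) = 3/(122 + R))
1/(62108 + n(Q)) = 1/(62108 + 3/(122 + 188)) = 1/(62108 + 3/310) = 1/(19253483/310) = 310/19253483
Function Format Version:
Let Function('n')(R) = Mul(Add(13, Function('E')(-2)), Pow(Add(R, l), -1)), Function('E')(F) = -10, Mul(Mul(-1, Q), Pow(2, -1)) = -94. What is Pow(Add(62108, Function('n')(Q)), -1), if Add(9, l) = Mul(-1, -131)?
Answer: Rational(310, 19253483) ≈ 1.6101e-5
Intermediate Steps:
Q = 188 (Q = Mul(-2, -94) = 188)
l = 122 (l = Add(-9, Mul(-1, -131)) = Add(-9, 131) = 122)
Function('n')(R) = Mul(3, Pow(Add(122, R), -1)) (Function('n')(R) = Mul(Add(13, -10), Pow(Add(R, 122), -1)) = Mul(3, Pow(Add(122, R), -1)))
Pow(Add(62108, Function('n')(Q)), -1) = Pow(Add(62108, Mul(3, Pow(Add(122, 188), -1))), -1) = Pow(Add(62108, Mul(3, Pow(310, -1))), -1) = Pow(Add(62108, Mul(3, Rational(1, 310))), -1) = Pow(Add(62108, Rational(3, 310)), -1) = Pow(Rational(19253483, 310), -1) = Rational(310, 19253483)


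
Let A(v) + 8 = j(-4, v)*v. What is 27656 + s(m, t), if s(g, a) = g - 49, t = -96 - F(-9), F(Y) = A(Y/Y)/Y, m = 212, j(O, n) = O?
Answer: 27819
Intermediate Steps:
A(v) = -8 - 4*v
F(Y) = -12/Y (F(Y) = (-8 - 4*Y/Y)/Y = (-8 - 4*1)/Y = (-8 - 4)/Y = -12/Y)
t = -292/3 (t = -96 - (-12)/(-9) = -96 - (-12)*(-1)/9 = -96 - 1*4/3 = -96 - 4/3 = -292/3 ≈ -97.333)
s(g, a) = -49 + g
27656 + s(m, t) = 27656 + (-49 + 212) = 27656 + 163 = 27819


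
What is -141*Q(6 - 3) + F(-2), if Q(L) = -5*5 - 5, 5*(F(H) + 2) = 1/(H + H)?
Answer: 84559/20 ≈ 4228.0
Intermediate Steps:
F(H) = -2 + 1/(10*H) (F(H) = -2 + 1/(5*(H + H)) = -2 + 1/(5*((2*H))) = -2 + (1/(2*H))/5 = -2 + 1/(10*H))
Q(L) = -30 (Q(L) = -25 - 5 = -30)
-141*Q(6 - 3) + F(-2) = -141*(-30) + (-2 + (⅒)/(-2)) = 4230 + (-2 + (⅒)*(-½)) = 4230 + (-2 - 1/20) = 4230 - 41/20 = 84559/20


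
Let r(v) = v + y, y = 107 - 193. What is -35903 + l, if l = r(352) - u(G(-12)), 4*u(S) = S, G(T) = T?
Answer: -35634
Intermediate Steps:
y = -86
r(v) = -86 + v (r(v) = v - 86 = -86 + v)
u(S) = S/4
l = 269 (l = (-86 + 352) - (-12)/4 = 266 - 1*(-3) = 266 + 3 = 269)
-35903 + l = -35903 + 269 = -35634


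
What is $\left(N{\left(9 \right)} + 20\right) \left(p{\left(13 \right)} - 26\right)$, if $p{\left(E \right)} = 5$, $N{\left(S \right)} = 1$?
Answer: $-441$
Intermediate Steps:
$\left(N{\left(9 \right)} + 20\right) \left(p{\left(13 \right)} - 26\right) = \left(1 + 20\right) \left(5 - 26\right) = 21 \left(5 - 26\right) = 21 \left(-21\right) = -441$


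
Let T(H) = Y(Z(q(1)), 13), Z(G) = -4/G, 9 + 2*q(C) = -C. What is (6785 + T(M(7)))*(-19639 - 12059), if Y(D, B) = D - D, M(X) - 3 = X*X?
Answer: -215070930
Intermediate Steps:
q(C) = -9/2 - C/2 (q(C) = -9/2 + (-C)/2 = -9/2 - C/2)
M(X) = 3 + X² (M(X) = 3 + X*X = 3 + X²)
Y(D, B) = 0
T(H) = 0
(6785 + T(M(7)))*(-19639 - 12059) = (6785 + 0)*(-19639 - 12059) = 6785*(-31698) = -215070930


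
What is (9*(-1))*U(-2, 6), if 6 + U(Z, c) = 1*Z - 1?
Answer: 81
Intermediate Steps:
U(Z, c) = -7 + Z (U(Z, c) = -6 + (1*Z - 1) = -6 + (Z - 1) = -6 + (-1 + Z) = -7 + Z)
(9*(-1))*U(-2, 6) = (9*(-1))*(-7 - 2) = -9*(-9) = 81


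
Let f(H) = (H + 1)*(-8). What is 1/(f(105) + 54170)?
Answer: 1/53322 ≈ 1.8754e-5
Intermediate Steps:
f(H) = -8 - 8*H (f(H) = (1 + H)*(-8) = -8 - 8*H)
1/(f(105) + 54170) = 1/((-8 - 8*105) + 54170) = 1/((-8 - 840) + 54170) = 1/(-848 + 54170) = 1/53322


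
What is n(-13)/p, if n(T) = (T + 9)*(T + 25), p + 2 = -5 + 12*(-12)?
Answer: 48/151 ≈ 0.31788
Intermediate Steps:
p = -151 (p = -2 + (-5 + 12*(-12)) = -2 + (-5 - 144) = -2 - 149 = -151)
n(T) = (9 + T)*(25 + T)
n(-13)/p = (225 + (-13)² + 34*(-13))/(-151) = (225 + 169 - 442)*(-1/151) = -48*(-1/151) = 48/151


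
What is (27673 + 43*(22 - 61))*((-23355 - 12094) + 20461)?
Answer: -389628048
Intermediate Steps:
(27673 + 43*(22 - 61))*((-23355 - 12094) + 20461) = (27673 + 43*(-39))*(-35449 + 20461) = (27673 - 1677)*(-14988) = 25996*(-14988) = -389628048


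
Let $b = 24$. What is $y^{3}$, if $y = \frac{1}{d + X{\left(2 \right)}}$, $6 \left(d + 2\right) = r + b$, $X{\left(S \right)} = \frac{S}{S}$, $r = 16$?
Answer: $\frac{27}{4913} \approx 0.0054956$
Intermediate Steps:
$X{\left(S \right)} = 1$
$d = \frac{14}{3}$ ($d = -2 + \frac{16 + 24}{6} = -2 + \frac{1}{6} \cdot 40 = -2 + \frac{20}{3} = \frac{14}{3} \approx 4.6667$)
$y = \frac{3}{17}$ ($y = \frac{1}{\frac{14}{3} + 1} = \frac{1}{\frac{17}{3}} = \frac{3}{17} \approx 0.17647$)
$y^{3} = \left(\frac{3}{17}\right)^{3} = \frac{27}{4913}$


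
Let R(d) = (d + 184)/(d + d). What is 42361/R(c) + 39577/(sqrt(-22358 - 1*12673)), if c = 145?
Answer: 12284690/329 - 39577*I*sqrt(35031)/35031 ≈ 37340.0 - 211.45*I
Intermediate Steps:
R(d) = (184 + d)/(2*d) (R(d) = (184 + d)/((2*d)) = (184 + d)*(1/(2*d)) = (184 + d)/(2*d))
42361/R(c) + 39577/(sqrt(-22358 - 1*12673)) = 42361/(((1/2)*(184 + 145)/145)) + 39577/(sqrt(-22358 - 1*12673)) = 42361/(((1/2)*(1/145)*329)) + 39577/(sqrt(-22358 - 12673)) = 42361/(329/290) + 39577/(sqrt(-35031)) = 42361*(290/329) + 39577/((I*sqrt(35031))) = 12284690/329 + 39577*(-I*sqrt(35031)/35031) = 12284690/329 - 39577*I*sqrt(35031)/35031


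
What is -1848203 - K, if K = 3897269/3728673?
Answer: -6891348521888/3728673 ≈ -1.8482e+6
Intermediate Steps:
K = 3897269/3728673 (K = 3897269*(1/3728673) = 3897269/3728673 ≈ 1.0452)
-1848203 - K = -1848203 - 1*3897269/3728673 = -1848203 - 3897269/3728673 = -6891348521888/3728673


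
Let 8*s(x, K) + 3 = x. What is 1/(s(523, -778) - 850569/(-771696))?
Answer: 257232/17003603 ≈ 0.015128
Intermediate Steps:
s(x, K) = -3/8 + x/8
1/(s(523, -778) - 850569/(-771696)) = 1/((-3/8 + (1/8)*523) - 850569/(-771696)) = 1/((-3/8 + 523/8) - 850569*(-1)/771696) = 1/(65 - 1*(-283523/257232)) = 1/(65 + 283523/257232) = 1/(17003603/257232) = 257232/17003603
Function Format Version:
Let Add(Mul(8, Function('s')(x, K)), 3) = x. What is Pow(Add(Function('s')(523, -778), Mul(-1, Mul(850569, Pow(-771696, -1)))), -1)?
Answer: Rational(257232, 17003603) ≈ 0.015128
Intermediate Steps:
Function('s')(x, K) = Add(Rational(-3, 8), Mul(Rational(1, 8), x))
Pow(Add(Function('s')(523, -778), Mul(-1, Mul(850569, Pow(-771696, -1)))), -1) = Pow(Add(Add(Rational(-3, 8), Mul(Rational(1, 8), 523)), Mul(-1, Mul(850569, Pow(-771696, -1)))), -1) = Pow(Add(Add(Rational(-3, 8), Rational(523, 8)), Mul(-1, Mul(850569, Rational(-1, 771696)))), -1) = Pow(Add(65, Mul(-1, Rational(-283523, 257232))), -1) = Pow(Add(65, Rational(283523, 257232)), -1) = Pow(Rational(17003603, 257232), -1) = Rational(257232, 17003603)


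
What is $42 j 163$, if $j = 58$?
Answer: $397068$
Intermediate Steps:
$42 j 163 = 42 \cdot 58 \cdot 163 = 2436 \cdot 163 = 397068$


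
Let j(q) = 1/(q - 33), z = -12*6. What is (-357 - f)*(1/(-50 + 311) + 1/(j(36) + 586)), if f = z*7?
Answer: 124558/153033 ≈ 0.81393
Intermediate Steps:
z = -72
j(q) = 1/(-33 + q)
f = -504 (f = -72*7 = -504)
(-357 - f)*(1/(-50 + 311) + 1/(j(36) + 586)) = (-357 - 1*(-504))*(1/(-50 + 311) + 1/(1/(-33 + 36) + 586)) = (-357 + 504)*(1/261 + 1/(1/3 + 586)) = 147*(1/261 + 1/(1/3 + 586)) = 147*(1/261 + 1/(1759/3)) = 147*(1/261 + 3/1759) = 147*(2542/459099) = 124558/153033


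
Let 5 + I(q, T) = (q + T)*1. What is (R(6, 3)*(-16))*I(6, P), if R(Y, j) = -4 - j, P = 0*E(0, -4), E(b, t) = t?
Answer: 112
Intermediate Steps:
P = 0 (P = 0*(-4) = 0)
I(q, T) = -5 + T + q (I(q, T) = -5 + (q + T)*1 = -5 + (T + q)*1 = -5 + (T + q) = -5 + T + q)
(R(6, 3)*(-16))*I(6, P) = ((-4 - 1*3)*(-16))*(-5 + 0 + 6) = ((-4 - 3)*(-16))*1 = -7*(-16)*1 = 112*1 = 112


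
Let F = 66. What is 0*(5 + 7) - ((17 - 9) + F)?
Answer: -74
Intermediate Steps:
0*(5 + 7) - ((17 - 9) + F) = 0*(5 + 7) - ((17 - 9) + 66) = 0*12 - (8 + 66) = 0 - 1*74 = 0 - 74 = -74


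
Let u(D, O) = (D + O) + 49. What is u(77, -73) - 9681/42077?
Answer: 317200/6011 ≈ 52.770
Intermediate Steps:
u(D, O) = 49 + D + O
u(77, -73) - 9681/42077 = (49 + 77 - 73) - 9681/42077 = 53 - 9681/42077 = 53 - 1*1383/6011 = 53 - 1383/6011 = 317200/6011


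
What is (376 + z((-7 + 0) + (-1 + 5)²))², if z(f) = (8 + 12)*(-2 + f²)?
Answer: 3825936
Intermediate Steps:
z(f) = -40 + 20*f² (z(f) = 20*(-2 + f²) = -40 + 20*f²)
(376 + z((-7 + 0) + (-1 + 5)²))² = (376 + (-40 + 20*((-7 + 0) + (-1 + 5)²)²))² = (376 + (-40 + 20*(-7 + 4²)²))² = (376 + (-40 + 20*(-7 + 16)²))² = (376 + (-40 + 20*9²))² = (376 + (-40 + 20*81))² = (376 + (-40 + 1620))² = (376 + 1580)² = 1956² = 3825936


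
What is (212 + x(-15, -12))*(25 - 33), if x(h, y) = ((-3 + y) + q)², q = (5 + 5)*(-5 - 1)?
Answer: -46696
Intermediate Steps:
q = -60 (q = 10*(-6) = -60)
x(h, y) = (-63 + y)² (x(h, y) = ((-3 + y) - 60)² = (-63 + y)²)
(212 + x(-15, -12))*(25 - 33) = (212 + (-63 - 12)²)*(25 - 33) = (212 + (-75)²)*(-8) = (212 + 5625)*(-8) = 5837*(-8) = -46696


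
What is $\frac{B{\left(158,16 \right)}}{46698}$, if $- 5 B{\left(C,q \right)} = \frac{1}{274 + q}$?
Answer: $- \frac{1}{67712100} \approx -1.4768 \cdot 10^{-8}$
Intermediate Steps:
$B{\left(C,q \right)} = - \frac{1}{5 \left(274 + q\right)}$
$\frac{B{\left(158,16 \right)}}{46698} = \frac{\left(-1\right) \frac{1}{1370 + 5 \cdot 16}}{46698} = - \frac{1}{1370 + 80} \cdot \frac{1}{46698} = - \frac{1}{1450} \cdot \frac{1}{46698} = \left(-1\right) \frac{1}{1450} \cdot \frac{1}{46698} = \left(- \frac{1}{1450}\right) \frac{1}{46698} = - \frac{1}{67712100}$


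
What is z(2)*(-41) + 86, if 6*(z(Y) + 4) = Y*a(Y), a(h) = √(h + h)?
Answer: 668/3 ≈ 222.67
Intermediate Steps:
a(h) = √2*√h (a(h) = √(2*h) = √2*√h)
z(Y) = -4 + √2*Y^(3/2)/6 (z(Y) = -4 + (Y*(√2*√Y))/6 = -4 + (√2*Y^(3/2))/6 = -4 + √2*Y^(3/2)/6)
z(2)*(-41) + 86 = (-4 + √2*2^(3/2)/6)*(-41) + 86 = (-4 + √2*(2*√2)/6)*(-41) + 86 = (-4 + ⅔)*(-41) + 86 = -10/3*(-41) + 86 = 410/3 + 86 = 668/3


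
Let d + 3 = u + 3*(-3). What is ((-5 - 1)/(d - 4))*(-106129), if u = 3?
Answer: -636774/13 ≈ -48983.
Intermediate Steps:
d = -9 (d = -3 + (3 + 3*(-3)) = -3 + (3 - 9) = -3 - 6 = -9)
((-5 - 1)/(d - 4))*(-106129) = ((-5 - 1)/(-9 - 4))*(-106129) = -6/(-13)*(-106129) = -6*(-1/13)*(-106129) = (6/13)*(-106129) = -636774/13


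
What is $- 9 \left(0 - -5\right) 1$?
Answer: $-45$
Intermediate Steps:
$- 9 \left(0 - -5\right) 1 = - 9 \left(0 + 5\right) 1 = \left(-9\right) 5 \cdot 1 = \left(-45\right) 1 = -45$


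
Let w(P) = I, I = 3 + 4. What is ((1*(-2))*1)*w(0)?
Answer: -14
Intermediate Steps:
I = 7
w(P) = 7
((1*(-2))*1)*w(0) = ((1*(-2))*1)*7 = -2*1*7 = -2*7 = -14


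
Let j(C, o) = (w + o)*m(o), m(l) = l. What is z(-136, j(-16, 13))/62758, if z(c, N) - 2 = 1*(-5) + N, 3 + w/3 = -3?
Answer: -34/31379 ≈ -0.0010835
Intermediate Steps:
w = -18 (w = -9 + 3*(-3) = -9 - 9 = -18)
j(C, o) = o*(-18 + o) (j(C, o) = (-18 + o)*o = o*(-18 + o))
z(c, N) = -3 + N (z(c, N) = 2 + (1*(-5) + N) = 2 + (-5 + N) = -3 + N)
z(-136, j(-16, 13))/62758 = (-3 + 13*(-18 + 13))/62758 = (-3 + 13*(-5))*(1/62758) = (-3 - 65)*(1/62758) = -68*1/62758 = -34/31379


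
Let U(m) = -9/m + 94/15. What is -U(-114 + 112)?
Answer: -323/30 ≈ -10.767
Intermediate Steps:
U(m) = 94/15 - 9/m (U(m) = -9/m + 94*(1/15) = -9/m + 94/15 = 94/15 - 9/m)
-U(-114 + 112) = -(94/15 - 9/(-114 + 112)) = -(94/15 - 9/(-2)) = -(94/15 - 9*(-1/2)) = -(94/15 + 9/2) = -1*323/30 = -323/30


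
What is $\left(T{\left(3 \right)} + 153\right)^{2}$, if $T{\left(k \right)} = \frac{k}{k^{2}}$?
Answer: $\frac{211600}{9} \approx 23511.0$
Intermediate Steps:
$T{\left(k \right)} = \frac{1}{k}$ ($T{\left(k \right)} = \frac{k}{k^{2}} = \frac{1}{k}$)
$\left(T{\left(3 \right)} + 153\right)^{2} = \left(\frac{1}{3} + 153\right)^{2} = \left(\frac{460}{3}\right)^{2} = \frac{211600}{9}$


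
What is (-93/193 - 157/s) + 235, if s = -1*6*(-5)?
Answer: 1327559/5790 ≈ 229.28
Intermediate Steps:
s = 30 (s = -6*(-5) = 30)
(-93/193 - 157/s) + 235 = (-93/193 - 157/30) + 235 = -33091/5790 + 235 = 1327559/5790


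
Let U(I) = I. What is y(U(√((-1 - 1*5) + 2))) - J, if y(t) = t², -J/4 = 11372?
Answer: 45484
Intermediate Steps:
J = -45488 (J = -4*11372 = -45488)
y(U(√((-1 - 1*5) + 2))) - J = (√((-1 - 1*5) + 2))² - 1*(-45488) = (√((-1 - 5) + 2))² + 45488 = (√(-6 + 2))² + 45488 = (√(-4))² + 45488 = (2*I)² + 45488 = -4 + 45488 = 45484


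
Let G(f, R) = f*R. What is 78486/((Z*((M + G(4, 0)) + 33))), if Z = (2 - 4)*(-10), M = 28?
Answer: 39243/610 ≈ 64.333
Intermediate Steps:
G(f, R) = R*f
Z = 20 (Z = -2*(-10) = 20)
78486/((Z*((M + G(4, 0)) + 33))) = 78486/((20*((28 + 0*4) + 33))) = 78486/((20*((28 + 0) + 33))) = 78486/((20*(28 + 33))) = 78486/((20*61)) = 78486/1220 = 78486*(1/1220) = 39243/610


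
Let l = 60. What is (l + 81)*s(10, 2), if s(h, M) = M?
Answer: 282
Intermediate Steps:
(l + 81)*s(10, 2) = (60 + 81)*2 = 141*2 = 282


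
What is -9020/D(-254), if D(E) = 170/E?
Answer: 229108/17 ≈ 13477.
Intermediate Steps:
-9020/D(-254) = -9020/(170/(-254)) = -9020/(170*(-1/254)) = -9020/(-85/127) = -9020*(-127/85) = 229108/17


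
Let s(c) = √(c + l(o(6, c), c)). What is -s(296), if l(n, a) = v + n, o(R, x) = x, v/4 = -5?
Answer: -2*√143 ≈ -23.917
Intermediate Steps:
v = -20 (v = 4*(-5) = -20)
l(n, a) = -20 + n
s(c) = √(-20 + 2*c) (s(c) = √(c + (-20 + c)) = √(-20 + 2*c))
-s(296) = -√(-20 + 2*296) = -√(-20 + 592) = -√572 = -2*√143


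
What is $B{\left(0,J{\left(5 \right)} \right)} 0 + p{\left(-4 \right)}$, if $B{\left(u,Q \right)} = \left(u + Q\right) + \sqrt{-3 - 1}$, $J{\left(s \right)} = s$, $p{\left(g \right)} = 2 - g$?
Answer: $6$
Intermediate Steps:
$B{\left(u,Q \right)} = Q + u + 2 i$ ($B{\left(u,Q \right)} = \left(Q + u\right) + \sqrt{-4} = \left(Q + u\right) + 2 i = Q + u + 2 i$)
$B{\left(0,J{\left(5 \right)} \right)} 0 + p{\left(-4 \right)} = \left(5 + 0 + 2 i\right) 0 + \left(2 - -4\right) = \left(5 + 2 i\right) 0 + \left(2 + 4\right) = 0 + 6 = 6$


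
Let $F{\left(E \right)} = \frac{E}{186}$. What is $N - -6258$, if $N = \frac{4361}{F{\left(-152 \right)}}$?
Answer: $\frac{70035}{76} \approx 921.51$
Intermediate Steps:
$F{\left(E \right)} = \frac{E}{186}$ ($F{\left(E \right)} = E \frac{1}{186} = \frac{E}{186}$)
$N = - \frac{405573}{76}$ ($N = \frac{4361}{\frac{1}{186} \left(-152\right)} = \frac{4361}{- \frac{76}{93}} = 4361 \left(- \frac{93}{76}\right) = - \frac{405573}{76} \approx -5336.5$)
$N - -6258 = - \frac{405573}{76} - -6258 = - \frac{405573}{76} + 6258 = \frac{70035}{76}$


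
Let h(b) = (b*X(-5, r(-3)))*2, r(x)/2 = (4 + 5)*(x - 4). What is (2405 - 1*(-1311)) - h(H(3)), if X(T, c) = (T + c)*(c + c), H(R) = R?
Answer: -194356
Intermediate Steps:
r(x) = -72 + 18*x (r(x) = 2*((4 + 5)*(x - 4)) = 2*(9*(-4 + x)) = 2*(-36 + 9*x) = -72 + 18*x)
X(T, c) = 2*c*(T + c) (X(T, c) = (T + c)*(2*c) = 2*c*(T + c))
h(b) = 66024*b (h(b) = (b*(2*(-72 + 18*(-3))*(-5 + (-72 + 18*(-3)))))*2 = (b*(2*(-72 - 54)*(-5 + (-72 - 54))))*2 = (b*(2*(-126)*(-5 - 126)))*2 = (b*(2*(-126)*(-131)))*2 = (b*33012)*2 = (33012*b)*2 = 66024*b)
(2405 - 1*(-1311)) - h(H(3)) = (2405 - 1*(-1311)) - 66024*3 = (2405 + 1311) - 1*198072 = 3716 - 198072 = -194356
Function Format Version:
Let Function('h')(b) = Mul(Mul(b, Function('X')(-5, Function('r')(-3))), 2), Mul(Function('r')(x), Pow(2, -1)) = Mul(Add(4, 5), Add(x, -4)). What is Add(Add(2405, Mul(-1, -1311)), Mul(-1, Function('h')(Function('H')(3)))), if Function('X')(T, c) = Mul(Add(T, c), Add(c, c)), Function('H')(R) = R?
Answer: -194356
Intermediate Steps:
Function('r')(x) = Add(-72, Mul(18, x)) (Function('r')(x) = Mul(2, Mul(Add(4, 5), Add(x, -4))) = Mul(2, Mul(9, Add(-4, x))) = Mul(2, Add(-36, Mul(9, x))) = Add(-72, Mul(18, x)))
Function('X')(T, c) = Mul(2, c, Add(T, c)) (Function('X')(T, c) = Mul(Add(T, c), Mul(2, c)) = Mul(2, c, Add(T, c)))
Function('h')(b) = Mul(66024, b) (Function('h')(b) = Mul(Mul(b, Mul(2, Add(-72, Mul(18, -3)), Add(-5, Add(-72, Mul(18, -3))))), 2) = Mul(Mul(b, Mul(2, Add(-72, -54), Add(-5, Add(-72, -54)))), 2) = Mul(Mul(b, Mul(2, -126, Add(-5, -126))), 2) = Mul(Mul(b, Mul(2, -126, -131)), 2) = Mul(Mul(b, 33012), 2) = Mul(Mul(33012, b), 2) = Mul(66024, b))
Add(Add(2405, Mul(-1, -1311)), Mul(-1, Function('h')(Function('H')(3)))) = Add(Add(2405, Mul(-1, -1311)), Mul(-1, Mul(66024, 3))) = Add(Add(2405, 1311), Mul(-1, 198072)) = Add(3716, -198072) = -194356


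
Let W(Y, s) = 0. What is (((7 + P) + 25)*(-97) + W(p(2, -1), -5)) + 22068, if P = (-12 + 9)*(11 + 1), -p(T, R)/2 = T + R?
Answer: 22456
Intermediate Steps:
p(T, R) = -2*R - 2*T (p(T, R) = -2*(T + R) = -2*(R + T) = -2*R - 2*T)
P = -36 (P = -3*12 = -36)
(((7 + P) + 25)*(-97) + W(p(2, -1), -5)) + 22068 = (((7 - 36) + 25)*(-97) + 0) + 22068 = ((-29 + 25)*(-97) + 0) + 22068 = (-4*(-97) + 0) + 22068 = (388 + 0) + 22068 = 388 + 22068 = 22456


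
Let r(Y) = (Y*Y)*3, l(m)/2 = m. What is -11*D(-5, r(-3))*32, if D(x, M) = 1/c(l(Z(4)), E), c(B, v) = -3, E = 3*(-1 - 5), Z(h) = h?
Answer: 352/3 ≈ 117.33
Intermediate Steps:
l(m) = 2*m
E = -18 (E = 3*(-6) = -18)
r(Y) = 3*Y**2 (r(Y) = Y**2*3 = 3*Y**2)
D(x, M) = -1/3 (D(x, M) = 1/(-3) = -1/3)
-11*D(-5, r(-3))*32 = -11*(-1/3)*32 = (11/3)*32 = 352/3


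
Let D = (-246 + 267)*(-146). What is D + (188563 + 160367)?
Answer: 345864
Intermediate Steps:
D = -3066 (D = 21*(-146) = -3066)
D + (188563 + 160367) = -3066 + (188563 + 160367) = -3066 + 348930 = 345864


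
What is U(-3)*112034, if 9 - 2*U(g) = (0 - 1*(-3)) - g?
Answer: 168051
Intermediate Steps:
U(g) = 3 + g/2 (U(g) = 9/2 - ((0 - 1*(-3)) - g)/2 = 9/2 - ((0 + 3) - g)/2 = 9/2 - (3 - g)/2 = 9/2 + (-3/2 + g/2) = 3 + g/2)
U(-3)*112034 = (3 + (½)*(-3))*112034 = (3 - 3/2)*112034 = (3/2)*112034 = 168051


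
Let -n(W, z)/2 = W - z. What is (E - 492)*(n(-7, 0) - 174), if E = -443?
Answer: 149600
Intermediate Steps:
n(W, z) = -2*W + 2*z (n(W, z) = -2*(W - z) = -2*W + 2*z)
(E - 492)*(n(-7, 0) - 174) = (-443 - 492)*((-2*(-7) + 2*0) - 174) = -935*((14 + 0) - 174) = -935*(14 - 174) = -935*(-160) = 149600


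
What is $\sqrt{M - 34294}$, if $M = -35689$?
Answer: $i \sqrt{69983} \approx 264.54 i$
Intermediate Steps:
$\sqrt{M - 34294} = \sqrt{-35689 - 34294} = \sqrt{-69983} = i \sqrt{69983}$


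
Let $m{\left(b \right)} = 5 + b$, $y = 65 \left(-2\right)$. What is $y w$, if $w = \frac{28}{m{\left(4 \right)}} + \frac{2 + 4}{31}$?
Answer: $- \frac{119860}{279} \approx -429.61$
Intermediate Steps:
$y = -130$
$w = \frac{922}{279}$ ($w = \frac{28}{5 + 4} + \frac{2 + 4}{31} = \frac{28}{9} + 6 \cdot \frac{1}{31} = 28 \cdot \frac{1}{9} + \frac{6}{31} = \frac{28}{9} + \frac{6}{31} = \frac{922}{279} \approx 3.3047$)
$y w = \left(-130\right) \frac{922}{279} = - \frac{119860}{279}$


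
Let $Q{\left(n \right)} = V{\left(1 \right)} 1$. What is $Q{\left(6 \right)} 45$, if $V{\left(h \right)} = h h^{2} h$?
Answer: $45$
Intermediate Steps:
$V{\left(h \right)} = h^{4}$ ($V{\left(h \right)} = h^{3} h = h^{4}$)
$Q{\left(n \right)} = 1$ ($Q{\left(n \right)} = 1^{4} \cdot 1 = 1 \cdot 1 = 1$)
$Q{\left(6 \right)} 45 = 1 \cdot 45 = 45$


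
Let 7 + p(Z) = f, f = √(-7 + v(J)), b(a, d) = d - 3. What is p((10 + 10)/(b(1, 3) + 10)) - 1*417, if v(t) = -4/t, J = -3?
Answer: -424 + I*√51/3 ≈ -424.0 + 2.3805*I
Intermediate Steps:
b(a, d) = -3 + d
f = I*√51/3 (f = √(-7 - 4/(-3)) = √(-7 - 4*(-⅓)) = √(-7 + 4/3) = √(-17/3) = I*√51/3 ≈ 2.3805*I)
p(Z) = -7 + I*√51/3
p((10 + 10)/(b(1, 3) + 10)) - 1*417 = (-7 + I*√51/3) - 1*417 = (-7 + I*√51/3) - 417 = -424 + I*√51/3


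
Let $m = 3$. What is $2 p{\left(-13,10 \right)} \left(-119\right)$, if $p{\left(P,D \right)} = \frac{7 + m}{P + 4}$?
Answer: $\frac{2380}{9} \approx 264.44$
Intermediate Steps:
$p{\left(P,D \right)} = \frac{10}{4 + P}$ ($p{\left(P,D \right)} = \frac{7 + 3}{P + 4} = \frac{10}{4 + P}$)
$2 p{\left(-13,10 \right)} \left(-119\right) = 2 \frac{10}{4 - 13} \left(-119\right) = 2 \frac{10}{-9} \left(-119\right) = 2 \cdot 10 \left(- \frac{1}{9}\right) \left(-119\right) = 2 \left(- \frac{10}{9}\right) \left(-119\right) = \left(- \frac{20}{9}\right) \left(-119\right) = \frac{2380}{9}$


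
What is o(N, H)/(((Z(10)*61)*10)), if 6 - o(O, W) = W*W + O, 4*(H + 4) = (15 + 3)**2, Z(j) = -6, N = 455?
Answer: 1063/610 ≈ 1.7426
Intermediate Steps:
H = 77 (H = -4 + (15 + 3)**2/4 = -4 + (1/4)*18**2 = -4 + (1/4)*324 = -4 + 81 = 77)
o(O, W) = 6 - O - W**2 (o(O, W) = 6 - (W*W + O) = 6 - (W**2 + O) = 6 - (O + W**2) = 6 + (-O - W**2) = 6 - O - W**2)
o(N, H)/(((Z(10)*61)*10)) = (6 - 1*455 - 1*77**2)/((-6*61*10)) = (6 - 455 - 1*5929)/((-366*10)) = (6 - 455 - 5929)/(-3660) = -6378*(-1/3660) = 1063/610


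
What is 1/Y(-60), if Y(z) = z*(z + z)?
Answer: 1/7200 ≈ 0.00013889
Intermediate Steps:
Y(z) = 2*z² (Y(z) = z*(2*z) = 2*z²)
1/Y(-60) = 1/(2*(-60)²) = 1/(2*3600) = 1/7200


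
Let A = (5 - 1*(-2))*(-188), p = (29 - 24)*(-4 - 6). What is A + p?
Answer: -1366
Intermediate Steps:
p = -50 (p = 5*(-10) = -50)
A = -1316 (A = (5 + 2)*(-188) = 7*(-188) = -1316)
A + p = -1316 - 50 = -1366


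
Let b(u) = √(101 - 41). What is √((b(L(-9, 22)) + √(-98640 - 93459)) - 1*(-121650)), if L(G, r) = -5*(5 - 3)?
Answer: √(121650 + 2*√15 + I*√192099) ≈ 348.8 + 0.6283*I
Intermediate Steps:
L(G, r) = -10 (L(G, r) = -5*2 = -10)
b(u) = 2*√15 (b(u) = √60 = 2*√15)
√((b(L(-9, 22)) + √(-98640 - 93459)) - 1*(-121650)) = √((2*√15 + √(-98640 - 93459)) - 1*(-121650)) = √((2*√15 + √(-192099)) + 121650) = √((2*√15 + I*√192099) + 121650) = √(121650 + 2*√15 + I*√192099)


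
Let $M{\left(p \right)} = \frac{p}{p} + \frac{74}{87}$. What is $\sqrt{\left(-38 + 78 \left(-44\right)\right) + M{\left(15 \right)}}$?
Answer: $\frac{i \sqrt{26250423}}{87} \approx 58.891 i$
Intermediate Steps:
$M{\left(p \right)} = \frac{161}{87}$ ($M{\left(p \right)} = 1 + 74 \cdot \frac{1}{87} = 1 + \frac{74}{87} = \frac{161}{87}$)
$\sqrt{\left(-38 + 78 \left(-44\right)\right) + M{\left(15 \right)}} = \sqrt{\left(-38 + 78 \left(-44\right)\right) + \frac{161}{87}} = \sqrt{\left(-38 - 3432\right) + \frac{161}{87}} = \sqrt{-3470 + \frac{161}{87}} = \sqrt{- \frac{301729}{87}} = \frac{i \sqrt{26250423}}{87}$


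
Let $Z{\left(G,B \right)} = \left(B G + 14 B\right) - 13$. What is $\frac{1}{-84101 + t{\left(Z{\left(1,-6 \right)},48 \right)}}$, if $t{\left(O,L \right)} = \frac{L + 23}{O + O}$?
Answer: $- \frac{206}{17324877} \approx -1.189 \cdot 10^{-5}$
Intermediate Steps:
$Z{\left(G,B \right)} = -13 + 14 B + B G$ ($Z{\left(G,B \right)} = \left(14 B + B G\right) - 13 = -13 + 14 B + B G$)
$t{\left(O,L \right)} = \frac{23 + L}{2 O}$
$\frac{1}{-84101 + t{\left(Z{\left(1,-6 \right)},48 \right)}} = \frac{1}{-84101 + \frac{23 + 48}{2 \left(-13 + 14 \left(-6\right) - 6\right)}} = \frac{1}{-84101 + \frac{1}{2} \frac{1}{-13 - 84 - 6} \cdot 71} = \frac{1}{-84101 + \frac{1}{2} \frac{1}{-103} \cdot 71} = \frac{1}{-84101 + \frac{1}{2} \left(- \frac{1}{103}\right) 71} = \frac{1}{-84101 - \frac{71}{206}} = \frac{1}{- \frac{17324877}{206}} = - \frac{206}{17324877}$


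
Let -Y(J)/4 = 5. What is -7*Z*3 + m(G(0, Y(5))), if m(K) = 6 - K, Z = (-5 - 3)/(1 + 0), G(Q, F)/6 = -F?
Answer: 54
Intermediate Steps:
Y(J) = -20 (Y(J) = -4*5 = -20)
G(Q, F) = -6*F (G(Q, F) = 6*(-F) = -6*F)
Z = -8 (Z = -8/1 = -8*1 = -8)
-7*Z*3 + m(G(0, Y(5))) = -(-56)*3 + (6 - (-6)*(-20)) = -7*(-24) + (6 - 1*120) = 168 + (6 - 120) = 168 - 114 = 54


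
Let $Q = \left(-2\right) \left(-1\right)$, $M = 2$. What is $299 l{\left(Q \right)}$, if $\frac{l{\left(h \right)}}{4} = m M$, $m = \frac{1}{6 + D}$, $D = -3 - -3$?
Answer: $\frac{1196}{3} \approx 398.67$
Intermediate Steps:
$D = 0$ ($D = -3 + 3 = 0$)
$m = \frac{1}{6}$ ($m = \frac{1}{6 + 0} = \frac{1}{6} \approx 0.16667$)
$Q = 2$
$l{\left(h \right)} = \frac{4}{3}$ ($l{\left(h \right)} = 4 \cdot \frac{1}{6} \cdot 2 = 4 \cdot \frac{1}{3} = \frac{4}{3}$)
$299 l{\left(Q \right)} = 299 \cdot \frac{4}{3} = \frac{1196}{3}$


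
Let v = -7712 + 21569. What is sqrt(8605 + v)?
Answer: sqrt(22462) ≈ 149.87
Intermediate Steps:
v = 13857
sqrt(8605 + v) = sqrt(8605 + 13857) = sqrt(22462)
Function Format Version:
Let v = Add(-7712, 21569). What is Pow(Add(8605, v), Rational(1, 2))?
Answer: Pow(22462, Rational(1, 2)) ≈ 149.87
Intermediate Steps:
v = 13857
Pow(Add(8605, v), Rational(1, 2)) = Pow(Add(8605, 13857), Rational(1, 2)) = Pow(22462, Rational(1, 2))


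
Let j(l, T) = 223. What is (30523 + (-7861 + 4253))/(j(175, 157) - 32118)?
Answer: -5383/6379 ≈ -0.84386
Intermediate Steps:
(30523 + (-7861 + 4253))/(j(175, 157) - 32118) = (30523 + (-7861 + 4253))/(223 - 32118) = (30523 - 3608)/(-31895) = 26915*(-1/31895) = -5383/6379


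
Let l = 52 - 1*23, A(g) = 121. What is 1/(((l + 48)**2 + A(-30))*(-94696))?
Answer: -1/572910800 ≈ -1.7455e-9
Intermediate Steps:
l = 29 (l = 52 - 23 = 29)
1/(((l + 48)**2 + A(-30))*(-94696)) = 1/(((29 + 48)**2 + 121)*(-94696)) = -1/94696/(77**2 + 121) = -1/94696/(5929 + 121) = -1/94696/6050 = (1/6050)*(-1/94696) = -1/572910800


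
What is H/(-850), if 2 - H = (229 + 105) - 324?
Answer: 4/425 ≈ 0.0094118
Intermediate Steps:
H = -8 (H = 2 - ((229 + 105) - 324) = 2 - (334 - 324) = 2 - 1*10 = 2 - 10 = -8)
H/(-850) = -8/(-850) = -8*(-1/850) = 4/425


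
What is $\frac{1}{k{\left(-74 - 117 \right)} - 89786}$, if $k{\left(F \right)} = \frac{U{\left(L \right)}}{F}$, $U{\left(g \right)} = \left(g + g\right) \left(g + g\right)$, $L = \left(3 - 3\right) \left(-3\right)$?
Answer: $- \frac{1}{89786} \approx -1.1138 \cdot 10^{-5}$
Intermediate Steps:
$L = 0$ ($L = 0 \left(-3\right) = 0$)
$U{\left(g \right)} = 4 g^{2}$ ($U{\left(g \right)} = 2 g 2 g = 4 g^{2}$)
$k{\left(F \right)} = 0$ ($k{\left(F \right)} = \frac{4 \cdot 0^{2}}{F} = \frac{4 \cdot 0}{F} = \frac{0}{F} = 0$)
$\frac{1}{k{\left(-74 - 117 \right)} - 89786} = \frac{1}{0 - 89786} = \frac{1}{-89786} = - \frac{1}{89786}$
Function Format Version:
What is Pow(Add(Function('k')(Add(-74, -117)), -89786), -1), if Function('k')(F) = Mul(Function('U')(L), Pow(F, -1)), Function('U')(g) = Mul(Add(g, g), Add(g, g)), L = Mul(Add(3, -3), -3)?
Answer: Rational(-1, 89786) ≈ -1.1138e-5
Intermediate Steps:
L = 0 (L = Mul(0, -3) = 0)
Function('U')(g) = Mul(4, Pow(g, 2)) (Function('U')(g) = Mul(Mul(2, g), Mul(2, g)) = Mul(4, Pow(g, 2)))
Function('k')(F) = 0 (Function('k')(F) = Mul(Mul(4, Pow(0, 2)), Pow(F, -1)) = Mul(Mul(4, 0), Pow(F, -1)) = Mul(0, Pow(F, -1)) = 0)
Pow(Add(Function('k')(Add(-74, -117)), -89786), -1) = Pow(Add(0, -89786), -1) = Pow(-89786, -1) = Rational(-1, 89786)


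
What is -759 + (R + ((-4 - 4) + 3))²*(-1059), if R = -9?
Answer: -208323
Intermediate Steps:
-759 + (R + ((-4 - 4) + 3))²*(-1059) = -759 + (-9 + ((-4 - 4) + 3))²*(-1059) = -759 + (-9 + (-8 + 3))²*(-1059) = -759 + (-9 - 5)²*(-1059) = -759 + (-14)²*(-1059) = -759 + 196*(-1059) = -759 - 207564 = -208323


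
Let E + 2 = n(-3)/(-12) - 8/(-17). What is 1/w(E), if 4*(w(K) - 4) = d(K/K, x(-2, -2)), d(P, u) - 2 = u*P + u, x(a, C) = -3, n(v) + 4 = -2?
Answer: ⅓ ≈ 0.33333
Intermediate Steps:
n(v) = -6 (n(v) = -4 - 2 = -6)
E = -35/34 (E = -2 + (-6/(-12) - 8/(-17)) = -2 + (-6*(-1/12) - 8*(-1/17)) = -2 + (½ + 8/17) = -2 + 33/34 = -35/34 ≈ -1.0294)
d(P, u) = 2 + u + P*u (d(P, u) = 2 + (u*P + u) = 2 + (P*u + u) = 2 + (u + P*u) = 2 + u + P*u)
w(K) = 3 (w(K) = 4 + (2 - 3 + (K/K)*(-3))/4 = 4 + (2 - 3 + 1*(-3))/4 = 4 + (2 - 3 - 3)/4 = 4 + (¼)*(-4) = 4 - 1 = 3)
1/w(E) = 1/3 = ⅓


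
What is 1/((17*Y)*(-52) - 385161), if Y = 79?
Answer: -1/454997 ≈ -2.1978e-6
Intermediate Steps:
1/((17*Y)*(-52) - 385161) = 1/((17*79)*(-52) - 385161) = 1/(1343*(-52) - 385161) = 1/(-69836 - 385161) = 1/(-454997) = -1/454997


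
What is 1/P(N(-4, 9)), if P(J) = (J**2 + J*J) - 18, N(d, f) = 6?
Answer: 1/54 ≈ 0.018519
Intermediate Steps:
P(J) = -18 + 2*J**2 (P(J) = (J**2 + J**2) - 18 = 2*J**2 - 18 = -18 + 2*J**2)
1/P(N(-4, 9)) = 1/(-18 + 2*6**2) = 1/(-18 + 2*36) = 1/(-18 + 72) = 1/54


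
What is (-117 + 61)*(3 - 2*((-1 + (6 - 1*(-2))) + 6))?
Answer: 1288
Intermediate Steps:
(-117 + 61)*(3 - 2*((-1 + (6 - 1*(-2))) + 6)) = -56*(3 - 2*((-1 + (6 + 2)) + 6)) = -56*(3 - 2*((-1 + 8) + 6)) = -56*(3 - 2*(7 + 6)) = -56*(3 - 2*13) = -56*(3 - 26) = -56*(-23) = 1288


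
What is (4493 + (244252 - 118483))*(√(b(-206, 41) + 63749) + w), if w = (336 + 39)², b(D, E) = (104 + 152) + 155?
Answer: 18318093750 + 521048*√4010 ≈ 1.8351e+10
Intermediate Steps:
b(D, E) = 411 (b(D, E) = 256 + 155 = 411)
w = 140625 (w = 375² = 140625)
(4493 + (244252 - 118483))*(√(b(-206, 41) + 63749) + w) = (4493 + (244252 - 118483))*(√(411 + 63749) + 140625) = (4493 + 125769)*(√64160 + 140625) = 130262*(4*√4010 + 140625) = 130262*(140625 + 4*√4010) = 18318093750 + 521048*√4010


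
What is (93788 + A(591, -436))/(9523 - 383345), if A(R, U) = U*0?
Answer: -46894/186911 ≈ -0.25089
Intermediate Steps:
A(R, U) = 0
(93788 + A(591, -436))/(9523 - 383345) = (93788 + 0)/(9523 - 383345) = 93788/(-373822) = 93788*(-1/373822) = -46894/186911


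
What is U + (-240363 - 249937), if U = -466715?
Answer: -957015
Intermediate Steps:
U + (-240363 - 249937) = -466715 + (-240363 - 249937) = -466715 - 490300 = -957015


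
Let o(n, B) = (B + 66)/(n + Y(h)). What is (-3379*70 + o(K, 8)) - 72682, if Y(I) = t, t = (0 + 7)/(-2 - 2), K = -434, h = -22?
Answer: -538956812/1743 ≈ -3.0921e+5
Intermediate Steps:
t = -7/4 (t = 7/(-4) = 7*(-¼) = -7/4 ≈ -1.7500)
Y(I) = -7/4
o(n, B) = (66 + B)/(-7/4 + n) (o(n, B) = (B + 66)/(n - 7/4) = (66 + B)/(-7/4 + n))
(-3379*70 + o(K, 8)) - 72682 = (-3379*70 + 4*(66 + 8)/(-7 + 4*(-434))) - 72682 = (-236530 + 4*74/(-7 - 1736)) - 72682 = (-236530 + 4*74/(-1743)) - 72682 = (-236530 + 4*(-1/1743)*74) - 72682 = (-236530 - 296/1743) - 72682 = -412272086/1743 - 72682 = -538956812/1743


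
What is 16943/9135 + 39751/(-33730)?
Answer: 41672401/61624710 ≈ 0.67623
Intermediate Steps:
16943/9135 + 39751/(-33730) = 16943*(1/9135) + 39751*(-1/33730) = 16943/9135 - 39751/33730 = 41672401/61624710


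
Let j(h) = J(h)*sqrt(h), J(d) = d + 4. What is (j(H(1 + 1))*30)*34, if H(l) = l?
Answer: 6120*sqrt(2) ≈ 8655.0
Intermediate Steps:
J(d) = 4 + d
j(h) = sqrt(h)*(4 + h) (j(h) = (4 + h)*sqrt(h) = sqrt(h)*(4 + h))
(j(H(1 + 1))*30)*34 = ((sqrt(1 + 1)*(4 + (1 + 1)))*30)*34 = ((sqrt(2)*(4 + 2))*30)*34 = ((sqrt(2)*6)*30)*34 = ((6*sqrt(2))*30)*34 = (180*sqrt(2))*34 = 6120*sqrt(2)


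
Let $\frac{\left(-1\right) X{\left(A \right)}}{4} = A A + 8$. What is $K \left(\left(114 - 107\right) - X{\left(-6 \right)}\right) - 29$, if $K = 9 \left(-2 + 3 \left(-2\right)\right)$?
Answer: $-13205$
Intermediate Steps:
$X{\left(A \right)} = -32 - 4 A^{2}$ ($X{\left(A \right)} = - 4 \left(A A + 8\right) = - 4 \left(A^{2} + 8\right) = - 4 \left(8 + A^{2}\right) = -32 - 4 A^{2}$)
$K = -72$ ($K = 9 \left(-2 - 6\right) = 9 \left(-8\right) = -72$)
$K \left(\left(114 - 107\right) - X{\left(-6 \right)}\right) - 29 = - 72 \left(\left(114 - 107\right) - \left(-32 - 4 \left(-6\right)^{2}\right)\right) - 29 = - 72 \left(7 - \left(-32 - 144\right)\right) - 29 = - 72 \left(7 - -176\right) - 29 = - 72 \left(7 + 176\right) - 29 = \left(-72\right) 183 - 29 = -13176 - 29 = -13205$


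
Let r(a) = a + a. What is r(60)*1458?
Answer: 174960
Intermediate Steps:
r(a) = 2*a
r(60)*1458 = (2*60)*1458 = 120*1458 = 174960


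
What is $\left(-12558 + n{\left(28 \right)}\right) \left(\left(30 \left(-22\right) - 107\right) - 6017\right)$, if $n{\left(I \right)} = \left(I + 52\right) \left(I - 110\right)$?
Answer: $129696512$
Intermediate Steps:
$n{\left(I \right)} = \left(-110 + I\right) \left(52 + I\right)$ ($n{\left(I \right)} = \left(52 + I\right) \left(-110 + I\right) = \left(-110 + I\right) \left(52 + I\right)$)
$\left(-12558 + n{\left(28 \right)}\right) \left(\left(30 \left(-22\right) - 107\right) - 6017\right) = \left(-12558 - \left(7344 - 784\right)\right) \left(\left(30 \left(-22\right) - 107\right) - 6017\right) = \left(-12558 - 6560\right) \left(\left(-660 - 107\right) - 6017\right) = \left(-12558 - 6560\right) \left(-767 - 6017\right) = \left(-19118\right) \left(-6784\right) = 129696512$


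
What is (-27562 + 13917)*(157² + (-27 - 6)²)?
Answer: -351195010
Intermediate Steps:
(-27562 + 13917)*(157² + (-27 - 6)²) = -13645*(24649 + (-33)²) = -13645*(24649 + 1089) = -13645*25738 = -351195010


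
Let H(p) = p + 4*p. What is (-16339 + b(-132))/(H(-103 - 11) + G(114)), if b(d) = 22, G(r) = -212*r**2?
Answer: 5439/918574 ≈ 0.0059211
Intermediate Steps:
H(p) = 5*p
(-16339 + b(-132))/(H(-103 - 11) + G(114)) = (-16339 + 22)/(5*(-103 - 11) - 212*114**2) = -16317/(5*(-103 - 1*11) - 212*12996) = -16317/(5*(-103 - 11) - 2755152) = -16317/(5*(-114) - 2755152) = -16317/(-570 - 2755152) = -16317/(-2755722) = -16317*(-1/2755722) = 5439/918574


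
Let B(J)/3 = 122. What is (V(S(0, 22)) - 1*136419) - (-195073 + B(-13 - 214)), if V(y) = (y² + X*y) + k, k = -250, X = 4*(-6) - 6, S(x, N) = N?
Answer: 57862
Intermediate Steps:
X = -30 (X = -24 - 6 = -30)
B(J) = 366 (B(J) = 3*122 = 366)
V(y) = -250 + y² - 30*y (V(y) = (y² - 30*y) - 250 = -250 + y² - 30*y)
(V(S(0, 22)) - 1*136419) - (-195073 + B(-13 - 214)) = ((-250 + 22² - 30*22) - 1*136419) - (-195073 + 366) = ((-250 + 484 - 660) - 136419) - 1*(-194707) = (-426 - 136419) + 194707 = -136845 + 194707 = 57862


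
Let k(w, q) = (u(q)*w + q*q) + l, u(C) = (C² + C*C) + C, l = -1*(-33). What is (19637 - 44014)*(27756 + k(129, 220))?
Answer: -306949552913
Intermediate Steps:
l = 33
u(C) = C + 2*C² (u(C) = (C² + C²) + C = 2*C² + C = C + 2*C²)
k(w, q) = 33 + q² + q*w*(1 + 2*q) (k(w, q) = ((q*(1 + 2*q))*w + q*q) + 33 = (q*w*(1 + 2*q) + q²) + 33 = (q² + q*w*(1 + 2*q)) + 33 = 33 + q² + q*w*(1 + 2*q))
(19637 - 44014)*(27756 + k(129, 220)) = (19637 - 44014)*(27756 + (33 + 220² + 220*129*(1 + 2*220))) = -24377*(27756 + (33 + 48400 + 220*129*(1 + 440))) = -24377*(27756 + (33 + 48400 + 220*129*441)) = -24377*(27756 + (33 + 48400 + 12515580)) = -24377*(27756 + 12564013) = -24377*12591769 = -306949552913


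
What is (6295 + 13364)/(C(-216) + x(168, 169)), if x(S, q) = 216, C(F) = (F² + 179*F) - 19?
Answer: 19659/8189 ≈ 2.4007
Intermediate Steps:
C(F) = -19 + F² + 179*F
(6295 + 13364)/(C(-216) + x(168, 169)) = (6295 + 13364)/((-19 + (-216)² + 179*(-216)) + 216) = 19659/((-19 + 46656 - 38664) + 216) = 19659/(7973 + 216) = 19659/8189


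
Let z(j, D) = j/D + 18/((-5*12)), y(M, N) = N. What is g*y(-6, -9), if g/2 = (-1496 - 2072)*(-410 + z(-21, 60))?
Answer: -131867928/5 ≈ -2.6374e+7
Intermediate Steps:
z(j, D) = -3/10 + j/D (z(j, D) = j/D + 18/(-60) = j/D + 18*(-1/60) = j/D - 3/10 = -3/10 + j/D)
g = 14651992/5 (g = 2*((-1496 - 2072)*(-410 + (-3/10 - 21/60))) = 2*(-3568*(-410 + (-3/10 - 21*1/60))) = 2*(-3568*(-410 + (-3/10 - 7/20))) = 2*(-3568*(-410 - 13/20)) = 2*(-3568*(-8213/20)) = 2*(7325996/5) = 14651992/5 ≈ 2.9304e+6)
g*y(-6, -9) = (14651992/5)*(-9) = -131867928/5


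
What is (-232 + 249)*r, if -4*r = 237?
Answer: -4029/4 ≈ -1007.3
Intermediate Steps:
r = -237/4 (r = -1/4*237 = -237/4 ≈ -59.250)
(-232 + 249)*r = (-232 + 249)*(-237/4) = 17*(-237/4) = -4029/4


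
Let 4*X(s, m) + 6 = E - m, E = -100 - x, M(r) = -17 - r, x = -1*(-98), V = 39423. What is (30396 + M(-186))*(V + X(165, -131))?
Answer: 4817624735/4 ≈ 1.2044e+9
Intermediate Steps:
x = 98
E = -198 (E = -100 - 1*98 = -100 - 98 = -198)
X(s, m) = -51 - m/4 (X(s, m) = -3/2 + (-198 - m)/4 = -3/2 + (-99/2 - m/4) = -51 - m/4)
(30396 + M(-186))*(V + X(165, -131)) = (30396 + (-17 - 1*(-186)))*(39423 + (-51 - ¼*(-131))) = (30396 + (-17 + 186))*(39423 + (-51 + 131/4)) = (30396 + 169)*(39423 - 73/4) = 30565*(157619/4) = 4817624735/4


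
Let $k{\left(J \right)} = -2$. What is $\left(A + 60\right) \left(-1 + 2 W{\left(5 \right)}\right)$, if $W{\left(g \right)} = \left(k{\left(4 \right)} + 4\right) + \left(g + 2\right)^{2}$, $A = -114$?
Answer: $-5454$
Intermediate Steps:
$W{\left(g \right)} = 2 + \left(2 + g\right)^{2}$ ($W{\left(g \right)} = \left(-2 + 4\right) + \left(g + 2\right)^{2} = 2 + \left(2 + g\right)^{2}$)
$\left(A + 60\right) \left(-1 + 2 W{\left(5 \right)}\right) = \left(-114 + 60\right) \left(-1 + 2 \left(2 + \left(2 + 5\right)^{2}\right)\right) = - 54 \left(-1 + 2 \left(2 + 7^{2}\right)\right) = - 54 \left(-1 + 2 \left(2 + 49\right)\right) = - 54 \left(-1 + 2 \cdot 51\right) = - 54 \left(-1 + 102\right) = \left(-54\right) 101 = -5454$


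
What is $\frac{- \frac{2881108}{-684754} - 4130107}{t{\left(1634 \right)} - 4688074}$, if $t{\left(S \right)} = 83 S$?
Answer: $\frac{471350734595}{519551619468} \approx 0.90723$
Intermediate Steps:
$\frac{- \frac{2881108}{-684754} - 4130107}{t{\left(1634 \right)} - 4688074} = \frac{- \frac{2881108}{-684754} - 4130107}{83 \cdot 1634 - 4688074} = \frac{\left(-2881108\right) \left(- \frac{1}{684754}\right) - 4130107}{135622 - 4688074} = \frac{\frac{1440554}{342377} - 4130107}{-4552452} = \left(- \frac{1414052203785}{342377}\right) \left(- \frac{1}{4552452}\right) = \frac{471350734595}{519551619468}$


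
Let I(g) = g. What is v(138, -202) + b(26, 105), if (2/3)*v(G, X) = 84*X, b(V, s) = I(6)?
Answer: -25446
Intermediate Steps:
b(V, s) = 6
v(G, X) = 126*X (v(G, X) = 3*(84*X)/2 = 126*X)
v(138, -202) + b(26, 105) = 126*(-202) + 6 = -25452 + 6 = -25446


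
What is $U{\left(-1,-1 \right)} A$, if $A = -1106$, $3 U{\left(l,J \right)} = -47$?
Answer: $\frac{51982}{3} \approx 17327.0$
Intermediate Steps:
$U{\left(l,J \right)} = - \frac{47}{3}$ ($U{\left(l,J \right)} = \frac{1}{3} \left(-47\right) = - \frac{47}{3}$)
$U{\left(-1,-1 \right)} A = \left(- \frac{47}{3}\right) \left(-1106\right) = \frac{51982}{3}$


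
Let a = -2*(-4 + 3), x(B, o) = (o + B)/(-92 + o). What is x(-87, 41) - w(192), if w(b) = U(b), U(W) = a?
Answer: -56/51 ≈ -1.0980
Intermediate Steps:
x(B, o) = (B + o)/(-92 + o)
a = 2 (a = -2*(-1) = 2)
U(W) = 2
w(b) = 2
x(-87, 41) - w(192) = (-87 + 41)/(-92 + 41) - 1*2 = -46/(-51) - 2 = -1/51*(-46) - 2 = 46/51 - 2 = -56/51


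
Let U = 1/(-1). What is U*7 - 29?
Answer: -36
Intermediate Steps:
U = -1
U*7 - 29 = -1*7 - 29 = -7 - 29 = -36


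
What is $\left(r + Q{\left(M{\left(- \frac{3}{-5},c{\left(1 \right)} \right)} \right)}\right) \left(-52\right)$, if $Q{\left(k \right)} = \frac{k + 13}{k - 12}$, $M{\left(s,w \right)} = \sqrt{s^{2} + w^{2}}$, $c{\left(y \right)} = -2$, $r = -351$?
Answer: $\frac{63926200}{3491} + \frac{6500 \sqrt{109}}{3491} \approx 18331.0$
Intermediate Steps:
$Q{\left(k \right)} = \frac{13 + k}{-12 + k}$
$\left(r + Q{\left(M{\left(- \frac{3}{-5},c{\left(1 \right)} \right)} \right)}\right) \left(-52\right) = \left(-351 + \frac{13 + \sqrt{\left(- \frac{3}{-5}\right)^{2} + \left(-2\right)^{2}}}{-12 + \sqrt{\left(- \frac{3}{-5}\right)^{2} + \left(-2\right)^{2}}}\right) \left(-52\right) = \left(-351 + \frac{13 + \sqrt{\left(\left(-3\right) \left(- \frac{1}{5}\right)\right)^{2} + 4}}{-12 + \sqrt{\left(\left(-3\right) \left(- \frac{1}{5}\right)\right)^{2} + 4}}\right) \left(-52\right) = \left(-351 + \frac{13 + \sqrt{\left(\frac{3}{5}\right)^{2} + 4}}{-12 + \sqrt{\left(\frac{3}{5}\right)^{2} + 4}}\right) \left(-52\right) = \left(-351 + \frac{13 + \sqrt{\frac{9}{25} + 4}}{-12 + \sqrt{\frac{9}{25} + 4}}\right) \left(-52\right) = \left(-351 + \frac{13 + \sqrt{\frac{109}{25}}}{-12 + \sqrt{\frac{109}{25}}}\right) \left(-52\right) = \left(-351 + \frac{13 + \frac{\sqrt{109}}{5}}{-12 + \frac{\sqrt{109}}{5}}\right) \left(-52\right) = 18252 - \frac{52 \left(13 + \frac{\sqrt{109}}{5}\right)}{-12 + \frac{\sqrt{109}}{5}}$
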